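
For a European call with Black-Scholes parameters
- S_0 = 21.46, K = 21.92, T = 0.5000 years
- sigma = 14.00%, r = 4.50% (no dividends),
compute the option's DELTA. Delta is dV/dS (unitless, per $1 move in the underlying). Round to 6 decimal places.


d1 = 0.0625413232; d2 = -0.0364536262
phi(d1) = 0.3981628280; exp(-qT) = 1.0000000000; exp(-rT) = 0.9777512372
N(d1) = 0.5249341224
Delta = exp(-qT) * N(d1) = 1.0000000000 * 0.5249341224 = 0.524934

Answer: Delta = 0.524934


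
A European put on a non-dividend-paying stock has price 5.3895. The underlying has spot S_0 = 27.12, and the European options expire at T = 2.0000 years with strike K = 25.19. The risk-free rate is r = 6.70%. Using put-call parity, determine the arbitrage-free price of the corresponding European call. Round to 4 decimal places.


Put-call parity: C - P = S_0 * exp(-qT) - K * exp(-rT).
S_0 * exp(-qT) = 27.1200 * 1.00000000 = 27.12000000
K * exp(-rT) = 25.1900 * 0.87459006 = 22.03092373
C = P + S*exp(-qT) - K*exp(-rT)
C = 5.3895 + 27.12000000 - 22.03092373 = 10.4786

Answer: Call price = 10.4786


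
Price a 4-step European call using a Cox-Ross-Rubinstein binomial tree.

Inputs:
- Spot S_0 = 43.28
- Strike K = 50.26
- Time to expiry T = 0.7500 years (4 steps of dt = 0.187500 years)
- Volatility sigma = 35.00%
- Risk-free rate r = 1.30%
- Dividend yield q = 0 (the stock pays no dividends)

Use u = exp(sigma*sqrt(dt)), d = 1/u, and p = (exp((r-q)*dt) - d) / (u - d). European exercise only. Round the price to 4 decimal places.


dt = T/N = 0.187500
u = exp(sigma*sqrt(dt)) = 1.163642; d = 1/u = 0.859371
p = (exp((r-q)*dt) - d) / (u - d) = 0.470204
Discount per step: exp(-r*dt) = 0.997565
Stock lattice S(k, i) with i counting down-moves:
  k=0: S(0,0) = 43.2800
  k=1: S(1,0) = 50.3624; S(1,1) = 37.1936
  k=2: S(2,0) = 58.6038; S(2,1) = 43.2800; S(2,2) = 31.9631
  k=3: S(3,0) = 68.1938; S(3,1) = 50.3624; S(3,2) = 37.1936; S(3,3) = 27.4682
  k=4: S(4,0) = 79.3532; S(4,1) = 58.6038; S(4,2) = 43.2800; S(4,3) = 31.9631; S(4,4) = 23.6053
Terminal payoffs V(N, i) = max(S_T - K, 0):
  V(4,0) = 29.093172; V(4,1) = 8.343799; V(4,2) = 0.000000; V(4,3) = 0.000000; V(4,4) = 0.000000
Backward induction: V(k, i) = exp(-r*dt) * [p * V(k+1, i) + (1-p) * V(k+1, i+1)].
  V(3,0) = exp(-r*dt) * [p*29.093172 + (1-p)*8.343799] = 18.056181
  V(3,1) = exp(-r*dt) * [p*8.343799 + (1-p)*0.000000] = 3.913740
  V(3,2) = exp(-r*dt) * [p*0.000000 + (1-p)*0.000000] = 0.000000
  V(3,3) = exp(-r*dt) * [p*0.000000 + (1-p)*0.000000] = 0.000000
  V(2,0) = exp(-r*dt) * [p*18.056181 + (1-p)*3.913740] = 10.537862
  V(2,1) = exp(-r*dt) * [p*3.913740 + (1-p)*0.000000] = 1.835778
  V(2,2) = exp(-r*dt) * [p*0.000000 + (1-p)*0.000000] = 0.000000
  V(1,0) = exp(-r*dt) * [p*10.537862 + (1-p)*1.835778] = 5.913106
  V(1,1) = exp(-r*dt) * [p*1.835778 + (1-p)*0.000000] = 0.861090
  V(0,0) = exp(-r*dt) * [p*5.913106 + (1-p)*0.861090] = 3.228691

Answer: Price = V(0,0) = 3.2287


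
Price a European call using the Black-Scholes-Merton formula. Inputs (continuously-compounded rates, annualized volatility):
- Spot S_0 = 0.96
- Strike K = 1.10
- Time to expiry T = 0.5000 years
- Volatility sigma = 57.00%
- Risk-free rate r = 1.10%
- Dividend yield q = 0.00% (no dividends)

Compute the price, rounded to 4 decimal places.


d1 = (ln(S/K) + (r - q + 0.5*sigma^2) * T) / (sigma * sqrt(T)) = -0.12258298
d2 = d1 - sigma * sqrt(T) = -0.52563384
exp(-rT) = 0.99451510; exp(-qT) = 1.00000000
C = S_0 * exp(-qT) * N(d1) - K * exp(-rT) * N(d2)
N(d1) = 0.45121867; N(d2) = 0.29957132
C = 0.9600 * 1.00000000 * 0.45121867 - 1.1000 * 0.99451510 * 0.29957132 = 0.1054

Answer: Price = 0.1054


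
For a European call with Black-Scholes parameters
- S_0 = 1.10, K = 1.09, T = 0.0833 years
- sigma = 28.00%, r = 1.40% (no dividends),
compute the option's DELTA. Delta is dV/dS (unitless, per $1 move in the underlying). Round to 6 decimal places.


Answer: Delta = 0.566647

Derivation:
d1 = 0.1678450910; d2 = 0.0870322207
phi(d1) = 0.3933621774; exp(-qT) = 1.0000000000; exp(-rT) = 0.9988344797
N(d1) = 0.5666474259
Delta = exp(-qT) * N(d1) = 1.0000000000 * 0.5666474259 = 0.566647


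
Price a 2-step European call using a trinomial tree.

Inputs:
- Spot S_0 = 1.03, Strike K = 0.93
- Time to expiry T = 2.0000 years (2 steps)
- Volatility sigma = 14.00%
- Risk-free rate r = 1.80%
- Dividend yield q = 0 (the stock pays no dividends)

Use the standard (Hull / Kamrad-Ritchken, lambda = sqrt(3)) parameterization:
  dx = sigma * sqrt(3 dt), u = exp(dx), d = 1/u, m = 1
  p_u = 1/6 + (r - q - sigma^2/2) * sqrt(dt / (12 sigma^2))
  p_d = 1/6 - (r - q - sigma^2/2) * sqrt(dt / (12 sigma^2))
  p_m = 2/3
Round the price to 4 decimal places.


dt = T/N = 1.000000; dx = sigma*sqrt(3*dt) = 0.242487
u = exp(dx) = 1.274415; d = 1/u = 0.784674
p_u = 0.183575, p_m = 0.666667, p_d = 0.149759
Discount per step: exp(-r*dt) = 0.982161
Stock lattice S(k, j) with j the centered position index:
  k=0: S(0,+0) = 1.0300
  k=1: S(1,-1) = 0.8082; S(1,+0) = 1.0300; S(1,+1) = 1.3126
  k=2: S(2,-2) = 0.6342; S(2,-1) = 0.8082; S(2,+0) = 1.0300; S(2,+1) = 1.3126; S(2,+2) = 1.6729
Terminal payoffs V(N, j) = max(S_T - K, 0):
  V(2,-2) = 0.000000; V(2,-1) = 0.000000; V(2,+0) = 0.100000; V(2,+1) = 0.382647; V(2,+2) = 0.742857
Backward induction: V(k, j) = exp(-r*dt) * [p_u * V(k+1, j+1) + p_m * V(k+1, j) + p_d * V(k+1, j-1)]
  V(1,-1) = exp(-r*dt) * [p_u*0.100000 + p_m*0.000000 + p_d*0.000000] = 0.018030
  V(1,+0) = exp(-r*dt) * [p_u*0.382647 + p_m*0.100000 + p_d*0.000000] = 0.134469
  V(1,+1) = exp(-r*dt) * [p_u*0.742857 + p_m*0.382647 + p_d*0.100000] = 0.399193
  V(0,+0) = exp(-r*dt) * [p_u*0.399193 + p_m*0.134469 + p_d*0.018030] = 0.162673

Answer: Price = V(0,0) = 0.1627


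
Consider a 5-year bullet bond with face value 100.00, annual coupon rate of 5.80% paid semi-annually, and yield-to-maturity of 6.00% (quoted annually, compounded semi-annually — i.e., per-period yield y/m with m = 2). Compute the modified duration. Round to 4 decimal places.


Answer: Modified duration = 4.2798

Derivation:
Coupon per period c = face * coupon_rate / m = 2.900000
Periods per year m = 2; per-period yield y/m = 0.030000
Number of cashflows N = 10
Cashflows (t years, CF_t, discount factor 1/(1+y/m)^(m*t), PV):
  t = 0.5000: CF_t = 2.900000, DF = 0.970874, PV = 2.815534
  t = 1.0000: CF_t = 2.900000, DF = 0.942596, PV = 2.733528
  t = 1.5000: CF_t = 2.900000, DF = 0.915142, PV = 2.653911
  t = 2.0000: CF_t = 2.900000, DF = 0.888487, PV = 2.576612
  t = 2.5000: CF_t = 2.900000, DF = 0.862609, PV = 2.501565
  t = 3.0000: CF_t = 2.900000, DF = 0.837484, PV = 2.428704
  t = 3.5000: CF_t = 2.900000, DF = 0.813092, PV = 2.357965
  t = 4.0000: CF_t = 2.900000, DF = 0.789409, PV = 2.289287
  t = 4.5000: CF_t = 2.900000, DF = 0.766417, PV = 2.222609
  t = 5.0000: CF_t = 102.900000, DF = 0.744094, PV = 76.567264
Price P = sum_t PV_t = 99.146980
First compute Macaulay numerator sum_t t * PV_t:
  t * PV_t at t = 0.5000: 1.407767
  t * PV_t at t = 1.0000: 2.733528
  t * PV_t at t = 1.5000: 3.980866
  t * PV_t at t = 2.0000: 5.153225
  t * PV_t at t = 2.5000: 6.253914
  t * PV_t at t = 3.0000: 7.286113
  t * PV_t at t = 3.5000: 8.252879
  t * PV_t at t = 4.0000: 9.157147
  t * PV_t at t = 4.5000: 10.001738
  t * PV_t at t = 5.0000: 382.836319
Macaulay duration D = 437.063496 / 99.146980 = 4.408238
Modified duration = D / (1 + y/m) = 4.408238 / (1 + 0.030000) = 4.279843


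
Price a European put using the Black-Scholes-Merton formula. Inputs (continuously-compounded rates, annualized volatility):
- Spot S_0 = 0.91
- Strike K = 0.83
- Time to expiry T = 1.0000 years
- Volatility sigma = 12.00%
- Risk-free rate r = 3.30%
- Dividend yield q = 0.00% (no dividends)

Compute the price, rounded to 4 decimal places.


Answer: Price = 0.0079

Derivation:
d1 = (ln(S/K) + (r - q + 0.5*sigma^2) * T) / (sigma * sqrt(T)) = 1.10182416
d2 = d1 - sigma * sqrt(T) = 0.98182416
exp(-rT) = 0.96753856; exp(-qT) = 1.00000000
P = K * exp(-rT) * N(-d2) - S_0 * exp(-qT) * N(-d1)
N(-d1) = 0.13526906; N(-d2) = 0.16309324
P = 0.8300 * 0.96753856 * 0.16309324 - 0.9100 * 1.00000000 * 0.13526906 = 0.0079


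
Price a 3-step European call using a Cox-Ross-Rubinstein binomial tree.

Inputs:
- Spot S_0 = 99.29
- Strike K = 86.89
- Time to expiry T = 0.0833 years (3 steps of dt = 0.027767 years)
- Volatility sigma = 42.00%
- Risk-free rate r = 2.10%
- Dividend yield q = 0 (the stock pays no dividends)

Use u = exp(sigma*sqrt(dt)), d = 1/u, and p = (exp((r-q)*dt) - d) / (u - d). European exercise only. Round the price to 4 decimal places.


Answer: Price = V(0,0) = 13.4165

Derivation:
dt = T/N = 0.027767
u = exp(sigma*sqrt(dt)) = 1.072493; d = 1/u = 0.932407
p = (exp((r-q)*dt) - d) / (u - d) = 0.486674
Discount per step: exp(-r*dt) = 0.999417
Stock lattice S(k, i) with i counting down-moves:
  k=0: S(0,0) = 99.2900
  k=1: S(1,0) = 106.4878; S(1,1) = 92.5787
  k=2: S(2,0) = 114.2075; S(2,1) = 99.2900; S(2,2) = 86.3210
  k=3: S(3,0) = 122.4867; S(3,1) = 106.4878; S(3,2) = 92.5787; S(3,3) = 80.4863
Terminal payoffs V(N, i) = max(S_T - K, 0):
  V(3,0) = 35.596750; V(3,1) = 19.597846; V(3,2) = 5.688679; V(3,3) = 0.000000
Backward induction: V(k, i) = exp(-r*dt) * [p * V(k+1, i) + (1-p) * V(k+1, i+1)].
  V(2,0) = exp(-r*dt) * [p*35.596750 + (1-p)*19.597846] = 27.368138
  V(2,1) = exp(-r*dt) * [p*19.597846 + (1-p)*5.688679] = 12.450651
  V(2,2) = exp(-r*dt) * [p*5.688679 + (1-p)*0.000000] = 2.766920
  V(1,0) = exp(-r*dt) * [p*27.368138 + (1-p)*12.450651] = 19.699118
  V(1,1) = exp(-r*dt) * [p*12.450651 + (1-p)*2.766920] = 7.475382
  V(0,0) = exp(-r*dt) * [p*19.699118 + (1-p)*7.475382] = 13.416535


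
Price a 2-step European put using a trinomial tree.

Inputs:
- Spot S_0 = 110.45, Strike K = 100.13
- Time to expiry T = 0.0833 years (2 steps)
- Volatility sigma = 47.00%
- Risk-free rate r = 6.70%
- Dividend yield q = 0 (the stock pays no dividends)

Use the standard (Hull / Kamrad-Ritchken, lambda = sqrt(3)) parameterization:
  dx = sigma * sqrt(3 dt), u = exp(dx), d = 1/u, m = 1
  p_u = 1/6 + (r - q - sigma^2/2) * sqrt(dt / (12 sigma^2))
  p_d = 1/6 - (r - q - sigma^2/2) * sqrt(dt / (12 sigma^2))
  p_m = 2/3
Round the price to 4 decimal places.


Answer: Price = V(0,0) = 2.1189

Derivation:
dt = T/N = 0.041650; dx = sigma*sqrt(3*dt) = 0.166137
u = exp(dx) = 1.180735; d = 1/u = 0.846930
p_u = 0.161220, p_m = 0.666667, p_d = 0.172113
Discount per step: exp(-r*dt) = 0.997213
Stock lattice S(k, j) with j the centered position index:
  k=0: S(0,+0) = 110.4500
  k=1: S(1,-1) = 93.5435; S(1,+0) = 110.4500; S(1,+1) = 130.4121
  k=2: S(2,-2) = 79.2248; S(2,-1) = 93.5435; S(2,+0) = 110.4500; S(2,+1) = 130.4121; S(2,+2) = 153.9821
Terminal payoffs V(N, j) = max(K - S_T, 0):
  V(2,-2) = 20.905213; V(2,-1) = 6.586546; V(2,+0) = 0.000000; V(2,+1) = 0.000000; V(2,+2) = 0.000000
Backward induction: V(k, j) = exp(-r*dt) * [p_u * V(k+1, j+1) + p_m * V(k+1, j) + p_d * V(k+1, j-1)]
  V(1,-1) = exp(-r*dt) * [p_u*0.000000 + p_m*6.586546 + p_d*20.905213] = 7.966828
  V(1,+0) = exp(-r*dt) * [p_u*0.000000 + p_m*0.000000 + p_d*6.586546] = 1.130472
  V(1,+1) = exp(-r*dt) * [p_u*0.000000 + p_m*0.000000 + p_d*0.000000] = 0.000000
  V(0,+0) = exp(-r*dt) * [p_u*0.000000 + p_m*1.130472 + p_d*7.966828] = 2.118922


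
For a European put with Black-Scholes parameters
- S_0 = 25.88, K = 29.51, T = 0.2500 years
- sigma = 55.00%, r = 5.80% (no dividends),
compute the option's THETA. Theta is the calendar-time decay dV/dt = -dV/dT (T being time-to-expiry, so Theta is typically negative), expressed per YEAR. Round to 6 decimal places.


d1 = -0.2870771612; d2 = -0.5620771612
phi(d1) = 0.3828373011; exp(-qT) = 1.0000000000; exp(-rT) = 0.9856046187
Theta = -S*exp(-qT)*phi(d1)*sigma/(2*sqrt(T)) + r*K*exp(-rT)*N(-d2) - q*S*exp(-qT)*N(-d1)
N(-d1) = 0.6129733804; N(-d2) = 0.7129682759; sqrt(T) = 0.5000000000
Term 1 = -25.8800 * 1.0000000000 * 0.3828373011 * 0.5500 / (2 * 0.5000000000) = -5.4493061439
Term 2 = 0.0580 * 29.5100 * 0.9856046187 * 0.7129682759 = 1.2027355256
Term 3 = 0 (no dividend yield, q = 0)
Theta = -5.4493061439 + (1.2027355256) + (0.0000000000) = -4.246571

Answer: Theta = -4.246571


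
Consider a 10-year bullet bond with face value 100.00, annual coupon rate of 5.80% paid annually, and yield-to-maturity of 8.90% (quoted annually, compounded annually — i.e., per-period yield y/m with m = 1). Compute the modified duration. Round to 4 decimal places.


Answer: Modified duration = 6.9539

Derivation:
Coupon per period c = face * coupon_rate / m = 5.800000
Periods per year m = 1; per-period yield y/m = 0.089000
Number of cashflows N = 10
Cashflows (t years, CF_t, discount factor 1/(1+y/m)^(m*t), PV):
  t = 1.0000: CF_t = 5.800000, DF = 0.918274, PV = 5.325987
  t = 2.0000: CF_t = 5.800000, DF = 0.843226, PV = 4.890714
  t = 3.0000: CF_t = 5.800000, DF = 0.774313, PV = 4.491013
  t = 4.0000: CF_t = 5.800000, DF = 0.711031, PV = 4.123979
  t = 5.0000: CF_t = 5.800000, DF = 0.652921, PV = 3.786941
  t = 6.0000: CF_t = 5.800000, DF = 0.599560, PV = 3.477449
  t = 7.0000: CF_t = 5.800000, DF = 0.550560, PV = 3.193249
  t = 8.0000: CF_t = 5.800000, DF = 0.505565, PV = 2.932277
  t = 9.0000: CF_t = 5.800000, DF = 0.464247, PV = 2.692632
  t = 10.0000: CF_t = 105.800000, DF = 0.426306, PV = 45.103150
Price P = sum_t PV_t = 80.017392
First compute Macaulay numerator sum_t t * PV_t:
  t * PV_t at t = 1.0000: 5.325987
  t * PV_t at t = 2.0000: 9.781427
  t * PV_t at t = 3.0000: 13.473040
  t * PV_t at t = 4.0000: 16.495917
  t * PV_t at t = 5.0000: 18.934707
  t * PV_t at t = 6.0000: 20.864691
  t * PV_t at t = 7.0000: 22.352746
  t * PV_t at t = 8.0000: 23.458214
  t * PV_t at t = 9.0000: 24.233692
  t * PV_t at t = 10.0000: 451.031496
Macaulay duration D = 605.951918 / 80.017392 = 7.572753
Modified duration = D / (1 + y/m) = 7.572753 / (1 + 0.089000) = 6.953859


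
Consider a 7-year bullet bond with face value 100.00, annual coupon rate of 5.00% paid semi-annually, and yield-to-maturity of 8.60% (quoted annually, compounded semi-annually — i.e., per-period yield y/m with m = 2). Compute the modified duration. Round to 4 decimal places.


Answer: Modified duration = 5.6159

Derivation:
Coupon per period c = face * coupon_rate / m = 2.500000
Periods per year m = 2; per-period yield y/m = 0.043000
Number of cashflows N = 14
Cashflows (t years, CF_t, discount factor 1/(1+y/m)^(m*t), PV):
  t = 0.5000: CF_t = 2.500000, DF = 0.958773, PV = 2.396932
  t = 1.0000: CF_t = 2.500000, DF = 0.919245, PV = 2.298113
  t = 1.5000: CF_t = 2.500000, DF = 0.881347, PV = 2.203368
  t = 2.0000: CF_t = 2.500000, DF = 0.845012, PV = 2.112529
  t = 2.5000: CF_t = 2.500000, DF = 0.810174, PV = 2.025436
  t = 3.0000: CF_t = 2.500000, DF = 0.776773, PV = 1.941933
  t = 3.5000: CF_t = 2.500000, DF = 0.744749, PV = 1.861872
  t = 4.0000: CF_t = 2.500000, DF = 0.714045, PV = 1.785112
  t = 4.5000: CF_t = 2.500000, DF = 0.684607, PV = 1.711517
  t = 5.0000: CF_t = 2.500000, DF = 0.656382, PV = 1.640956
  t = 5.5000: CF_t = 2.500000, DF = 0.629322, PV = 1.573304
  t = 6.0000: CF_t = 2.500000, DF = 0.603376, PV = 1.508441
  t = 6.5000: CF_t = 2.500000, DF = 0.578501, PV = 1.446252
  t = 7.0000: CF_t = 102.500000, DF = 0.554651, PV = 56.851712
Price P = sum_t PV_t = 81.357477
First compute Macaulay numerator sum_t t * PV_t:
  t * PV_t at t = 0.5000: 1.198466
  t * PV_t at t = 1.0000: 2.298113
  t * PV_t at t = 1.5000: 3.305052
  t * PV_t at t = 2.0000: 4.225059
  t * PV_t at t = 2.5000: 5.063589
  t * PV_t at t = 3.0000: 5.825798
  t * PV_t at t = 3.5000: 6.516552
  t * PV_t at t = 4.0000: 7.140449
  t * PV_t at t = 4.5000: 7.701827
  t * PV_t at t = 5.0000: 8.204780
  t * PV_t at t = 5.5000: 8.653171
  t * PV_t at t = 6.0000: 9.050646
  t * PV_t at t = 6.5000: 9.400639
  t * PV_t at t = 7.0000: 397.961984
Macaulay duration D = 476.546125 / 81.357477 = 5.857435
Modified duration = D / (1 + y/m) = 5.857435 / (1 + 0.043000) = 5.615949


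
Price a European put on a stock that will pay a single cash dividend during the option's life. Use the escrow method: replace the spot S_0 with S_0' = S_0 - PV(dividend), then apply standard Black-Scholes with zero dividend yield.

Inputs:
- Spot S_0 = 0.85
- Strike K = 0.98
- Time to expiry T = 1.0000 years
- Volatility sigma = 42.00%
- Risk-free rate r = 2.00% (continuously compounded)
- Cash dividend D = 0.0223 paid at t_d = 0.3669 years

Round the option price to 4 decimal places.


PV(D) = D * exp(-r * t_d) = 0.0223 * 0.99268886 = 0.02213696
S_0' = S_0 - PV(D) = 0.8500 - 0.02213696 = 0.82786304
d1 = (ln(S_0'/K) + (r + sigma^2/2)*T) / (sigma*sqrt(T)) = -0.14405915
d2 = d1 - sigma*sqrt(T) = -0.56405915
exp(-rT) = 0.98019867
N(-d1) = 0.55727312; N(-d2) = 0.71364306
P = K * exp(-rT) * N(-d2) - S_0' * N(-d1) = 0.9800 * 0.98019867 * 0.71364306 - 0.82786304 * 0.55727312 = 0.2242

Answer: Price = 0.2242


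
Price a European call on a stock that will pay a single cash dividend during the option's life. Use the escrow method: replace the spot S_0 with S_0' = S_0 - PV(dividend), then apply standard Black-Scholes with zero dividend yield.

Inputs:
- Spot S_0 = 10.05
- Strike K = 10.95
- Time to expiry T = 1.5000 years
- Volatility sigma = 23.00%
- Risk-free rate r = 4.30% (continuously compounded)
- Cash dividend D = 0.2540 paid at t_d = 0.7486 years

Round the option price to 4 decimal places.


Answer: Price = 0.9079

Derivation:
PV(D) = D * exp(-r * t_d) = 0.2540 * 0.96832278 = 0.24595399
S_0' = S_0 - PV(D) = 10.0500 - 0.24595399 = 9.80404601
d1 = (ln(S_0'/K) + (r + sigma^2/2)*T) / (sigma*sqrt(T)) = -0.02261091
d2 = d1 - sigma*sqrt(T) = -0.30430223
exp(-rT) = 0.93753611
N(d1) = 0.49098032; N(d2) = 0.38044882
C = S_0' * N(d1) - K * exp(-rT) * N(d2) = 9.80404601 * 0.49098032 - 10.9500 * 0.93753611 * 0.38044882 = 0.9079


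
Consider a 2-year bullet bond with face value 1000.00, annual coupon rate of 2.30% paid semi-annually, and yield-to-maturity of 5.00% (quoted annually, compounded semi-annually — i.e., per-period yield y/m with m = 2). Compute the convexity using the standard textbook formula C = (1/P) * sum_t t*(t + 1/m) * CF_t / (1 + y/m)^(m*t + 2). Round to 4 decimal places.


Answer: Convexity = 4.6486

Derivation:
Coupon per period c = face * coupon_rate / m = 11.500000
Periods per year m = 2; per-period yield y/m = 0.025000
Number of cashflows N = 4
Cashflows (t years, CF_t, discount factor 1/(1+y/m)^(m*t), PV):
  t = 0.5000: CF_t = 11.500000, DF = 0.975610, PV = 11.219512
  t = 1.0000: CF_t = 11.500000, DF = 0.951814, PV = 10.945866
  t = 1.5000: CF_t = 11.500000, DF = 0.928599, PV = 10.678893
  t = 2.0000: CF_t = 1011.500000, DF = 0.905951, PV = 916.369077
Price P = sum_t PV_t = 949.213348
Convexity numerator sum_t t*(t + 1/m) * CF_t / (1+y/m)^(m*t + 2):
  t = 0.5000: term = 5.339447
  t = 1.0000: term = 15.627649
  t = 1.5000: term = 30.492973
  t = 2.0000: term = 4361.066400
Convexity = (1/P) * sum = 4412.526468 / 949.213348 = 4.648614


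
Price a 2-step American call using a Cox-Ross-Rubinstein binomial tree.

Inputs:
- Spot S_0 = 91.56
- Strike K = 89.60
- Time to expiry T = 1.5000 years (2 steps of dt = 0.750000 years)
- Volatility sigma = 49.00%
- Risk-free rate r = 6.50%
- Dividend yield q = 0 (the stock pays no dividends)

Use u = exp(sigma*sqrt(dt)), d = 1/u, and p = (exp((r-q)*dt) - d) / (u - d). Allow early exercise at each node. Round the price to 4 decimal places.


dt = T/N = 0.750000
u = exp(sigma*sqrt(dt)) = 1.528600; d = 1/u = 0.654193
p = (exp((r-q)*dt) - d) / (u - d) = 0.452609
Discount per step: exp(-r*dt) = 0.952419
Stock lattice S(k, i) with i counting down-moves:
  k=0: S(0,0) = 91.5600
  k=1: S(1,0) = 139.9586; S(1,1) = 59.8979
  k=2: S(2,0) = 213.9408; S(2,1) = 91.5600; S(2,2) = 39.1848
Terminal payoffs V(N, i) = max(S_T - K, 0):
  V(2,0) = 124.340811; V(2,1) = 1.960000; V(2,2) = 0.000000
Backward induction: V(k, i) = exp(-r*dt) * [p * V(k+1, i) + (1-p) * V(k+1, i+1)]; then take max(V_cont, immediate exercise) for American.
  V(1,0) = exp(-r*dt) * [p*124.340811 + (1-p)*1.960000] = 54.621878; exercise = 50.358639; V(1,0) = max -> 54.621878
  V(1,1) = exp(-r*dt) * [p*1.960000 + (1-p)*0.000000] = 0.844904; exercise = 0.000000; V(1,1) = max -> 0.844904
  V(0,0) = exp(-r*dt) * [p*54.621878 + (1-p)*0.844904] = 23.986537; exercise = 1.960000; V(0,0) = max -> 23.986537

Answer: Price = V(0,0) = 23.9865


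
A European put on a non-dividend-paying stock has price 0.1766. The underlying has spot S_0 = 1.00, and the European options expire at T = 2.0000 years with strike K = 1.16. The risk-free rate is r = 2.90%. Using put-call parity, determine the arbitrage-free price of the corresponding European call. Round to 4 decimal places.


Put-call parity: C - P = S_0 * exp(-qT) - K * exp(-rT).
S_0 * exp(-qT) = 1.0000 * 1.00000000 = 1.00000000
K * exp(-rT) = 1.1600 * 0.94364995 = 1.09463394
C = P + S*exp(-qT) - K*exp(-rT)
C = 0.1766 + 1.00000000 - 1.09463394 = 0.0820

Answer: Call price = 0.0820


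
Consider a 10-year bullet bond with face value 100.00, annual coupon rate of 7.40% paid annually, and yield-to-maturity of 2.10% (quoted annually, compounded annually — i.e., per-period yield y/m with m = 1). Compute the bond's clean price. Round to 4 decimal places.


Answer: Price = 147.3596

Derivation:
Coupon per period c = face * coupon_rate / m = 7.400000
Periods per year m = 1; per-period yield y/m = 0.021000
Number of cashflows N = 10
Cashflows (t years, CF_t, discount factor 1/(1+y/m)^(m*t), PV):
  t = 1.0000: CF_t = 7.400000, DF = 0.979432, PV = 7.247796
  t = 2.0000: CF_t = 7.400000, DF = 0.959287, PV = 7.098723
  t = 3.0000: CF_t = 7.400000, DF = 0.939556, PV = 6.952716
  t = 4.0000: CF_t = 7.400000, DF = 0.920231, PV = 6.809712
  t = 5.0000: CF_t = 7.400000, DF = 0.901304, PV = 6.669649
  t = 6.0000: CF_t = 7.400000, DF = 0.882766, PV = 6.532468
  t = 7.0000: CF_t = 7.400000, DF = 0.864609, PV = 6.398107
  t = 8.0000: CF_t = 7.400000, DF = 0.846826, PV = 6.266511
  t = 9.0000: CF_t = 7.400000, DF = 0.829408, PV = 6.137621
  t = 10.0000: CF_t = 107.400000, DF = 0.812349, PV = 87.246268
Price P = sum_t PV_t = 147.359572


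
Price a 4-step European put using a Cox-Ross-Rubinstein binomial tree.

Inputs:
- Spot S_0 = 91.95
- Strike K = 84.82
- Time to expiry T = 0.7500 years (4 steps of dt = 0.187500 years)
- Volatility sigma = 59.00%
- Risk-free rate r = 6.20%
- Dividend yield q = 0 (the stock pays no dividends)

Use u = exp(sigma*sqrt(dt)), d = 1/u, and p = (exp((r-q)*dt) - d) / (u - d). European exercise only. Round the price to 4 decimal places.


Answer: Price = V(0,0) = 12.4530

Derivation:
dt = T/N = 0.187500
u = exp(sigma*sqrt(dt)) = 1.291078; d = 1/u = 0.774547
p = (exp((r-q)*dt) - d) / (u - d) = 0.459113
Discount per step: exp(-r*dt) = 0.988442
Stock lattice S(k, i) with i counting down-moves:
  k=0: S(0,0) = 91.9500
  k=1: S(1,0) = 118.7146; S(1,1) = 71.2196
  k=2: S(2,0) = 153.2698; S(2,1) = 91.9500; S(2,2) = 55.1629
  k=3: S(3,0) = 197.8833; S(3,1) = 118.7146; S(3,2) = 71.2196; S(3,3) = 42.7262
  k=4: S(4,0) = 255.4828; S(4,1) = 153.2698; S(4,2) = 91.9500; S(4,3) = 55.1629; S(4,4) = 33.0934
Terminal payoffs V(N, i) = max(K - S_T, 0):
  V(4,0) = 0.000000; V(4,1) = 0.000000; V(4,2) = 0.000000; V(4,3) = 29.657137; V(4,4) = 51.726563
Backward induction: V(k, i) = exp(-r*dt) * [p * V(k+1, i) + (1-p) * V(k+1, i+1)].
  V(3,0) = exp(-r*dt) * [p*0.000000 + (1-p)*0.000000] = 0.000000
  V(3,1) = exp(-r*dt) * [p*0.000000 + (1-p)*0.000000] = 0.000000
  V(3,2) = exp(-r*dt) * [p*0.000000 + (1-p)*29.657137] = 15.855761
  V(3,3) = exp(-r*dt) * [p*29.657137 + (1-p)*51.726563] = 41.113470
  V(2,0) = exp(-r*dt) * [p*0.000000 + (1-p)*0.000000] = 0.000000
  V(2,1) = exp(-r*dt) * [p*0.000000 + (1-p)*15.855761] = 8.477055
  V(2,2) = exp(-r*dt) * [p*15.855761 + (1-p)*41.113470] = 29.176176
  V(1,0) = exp(-r*dt) * [p*0.000000 + (1-p)*8.477055] = 4.532135
  V(1,1) = exp(-r*dt) * [p*8.477055 + (1-p)*29.176176] = 19.445567
  V(0,0) = exp(-r*dt) * [p*4.532135 + (1-p)*19.445567] = 12.453006


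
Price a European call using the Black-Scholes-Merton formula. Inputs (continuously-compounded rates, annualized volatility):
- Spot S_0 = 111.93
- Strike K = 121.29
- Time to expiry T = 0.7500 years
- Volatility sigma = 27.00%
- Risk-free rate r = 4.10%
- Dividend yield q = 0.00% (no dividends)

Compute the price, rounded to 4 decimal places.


Answer: Price = 8.0765

Derivation:
d1 = (ln(S/K) + (r - q + 0.5*sigma^2) * T) / (sigma * sqrt(T)) = -0.09504125
d2 = d1 - sigma * sqrt(T) = -0.32886811
exp(-rT) = 0.96971797; exp(-qT) = 1.00000000
C = S_0 * exp(-qT) * N(d1) - K * exp(-rT) * N(d2)
N(d1) = 0.46214103; N(d2) = 0.37112769
C = 111.9300 * 1.00000000 * 0.46214103 - 121.2900 * 0.96971797 * 0.37112769 = 8.0765


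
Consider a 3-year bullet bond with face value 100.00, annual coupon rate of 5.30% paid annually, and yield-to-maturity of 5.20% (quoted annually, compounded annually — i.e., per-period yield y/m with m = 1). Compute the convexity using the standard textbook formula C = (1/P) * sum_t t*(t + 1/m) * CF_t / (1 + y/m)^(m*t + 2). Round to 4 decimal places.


Coupon per period c = face * coupon_rate / m = 5.300000
Periods per year m = 1; per-period yield y/m = 0.052000
Number of cashflows N = 3
Cashflows (t years, CF_t, discount factor 1/(1+y/m)^(m*t), PV):
  t = 1.0000: CF_t = 5.300000, DF = 0.950570, PV = 5.038023
  t = 2.0000: CF_t = 5.300000, DF = 0.903584, PV = 4.788995
  t = 3.0000: CF_t = 105.300000, DF = 0.858920, PV = 90.444290
Price P = sum_t PV_t = 100.271307
Convexity numerator sum_t t*(t + 1/m) * CF_t / (1+y/m)^(m*t + 2):
  t = 1.0000: term = 9.104553
  t = 2.0000: term = 25.963555
  t = 3.0000: term = 980.688129
Convexity = (1/P) * sum = 1015.756237 / 100.271307 = 10.130079

Answer: Convexity = 10.1301


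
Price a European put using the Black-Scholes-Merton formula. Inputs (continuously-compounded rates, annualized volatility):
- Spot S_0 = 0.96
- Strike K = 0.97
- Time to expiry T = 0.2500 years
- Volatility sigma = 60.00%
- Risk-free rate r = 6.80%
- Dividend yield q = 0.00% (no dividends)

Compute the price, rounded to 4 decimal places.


Answer: Price = 0.1109

Derivation:
d1 = (ln(S/K) + (r - q + 0.5*sigma^2) * T) / (sigma * sqrt(T)) = 0.17212404
d2 = d1 - sigma * sqrt(T) = -0.12787596
exp(-rT) = 0.98314368; exp(-qT) = 1.00000000
P = K * exp(-rT) * N(-d2) - S_0 * exp(-qT) * N(-d1)
N(-d1) = 0.43167001; N(-d2) = 0.55087643
P = 0.9700 * 0.98314368 * 0.55087643 - 0.9600 * 1.00000000 * 0.43167001 = 0.1109


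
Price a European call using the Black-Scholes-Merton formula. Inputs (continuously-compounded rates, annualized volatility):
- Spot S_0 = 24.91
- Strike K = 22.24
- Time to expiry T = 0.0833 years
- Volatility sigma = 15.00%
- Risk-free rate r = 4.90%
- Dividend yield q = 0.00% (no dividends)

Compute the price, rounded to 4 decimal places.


d1 = (ln(S/K) + (r - q + 0.5*sigma^2) * T) / (sigma * sqrt(T)) = 2.73477823
d2 = d1 - sigma * sqrt(T) = 2.69148562
exp(-rT) = 0.99592662; exp(-qT) = 1.00000000
C = S_0 * exp(-qT) * N(d1) - K * exp(-rT) * N(d2)
N(d1) = 0.99687888; N(d2) = 0.99644327
C = 24.9100 * 1.00000000 * 0.99687888 - 22.2400 * 0.99592662 * 0.99644327 = 2.7616

Answer: Price = 2.7616


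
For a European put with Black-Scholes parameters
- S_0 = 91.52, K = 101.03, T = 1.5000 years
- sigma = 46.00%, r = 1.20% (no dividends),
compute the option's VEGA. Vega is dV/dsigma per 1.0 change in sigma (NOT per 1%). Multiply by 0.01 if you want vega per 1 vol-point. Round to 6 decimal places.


Answer: Vega = 44.292116

Derivation:
d1 = 0.1381654661; d2 = -0.4252171747
phi(d1) = 0.3951525519; exp(-qT) = 1.0000000000; exp(-rT) = 0.9821610324
Vega = S * exp(-qT) * phi(d1) * sqrt(T) = 91.5200 * 1.0000000000 * 0.3951525519 * 1.2247448714 = 44.292116


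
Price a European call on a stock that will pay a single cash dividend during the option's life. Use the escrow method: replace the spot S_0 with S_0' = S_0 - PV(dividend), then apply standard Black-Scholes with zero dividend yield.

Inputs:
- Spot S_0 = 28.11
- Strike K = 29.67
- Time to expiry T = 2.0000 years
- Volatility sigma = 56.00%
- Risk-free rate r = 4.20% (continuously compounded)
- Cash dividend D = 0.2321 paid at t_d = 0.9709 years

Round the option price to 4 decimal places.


Answer: Price = 8.7993

Derivation:
PV(D) = D * exp(-r * t_d) = 0.2321 * 0.96004243 = 0.22282585
S_0' = S_0 - PV(D) = 28.1100 - 0.22282585 = 27.88717415
d1 = (ln(S_0'/K) + (r + sigma^2/2)*T) / (sigma*sqrt(T)) = 0.42379743
d2 = d1 - sigma*sqrt(T) = -0.36816216
exp(-rT) = 0.91943126
N(d1) = 0.66414322; N(d2) = 0.35637616
C = S_0' * N(d1) - K * exp(-rT) * N(d2) = 27.88717415 * 0.66414322 - 29.6700 * 0.91943126 * 0.35637616 = 8.7993


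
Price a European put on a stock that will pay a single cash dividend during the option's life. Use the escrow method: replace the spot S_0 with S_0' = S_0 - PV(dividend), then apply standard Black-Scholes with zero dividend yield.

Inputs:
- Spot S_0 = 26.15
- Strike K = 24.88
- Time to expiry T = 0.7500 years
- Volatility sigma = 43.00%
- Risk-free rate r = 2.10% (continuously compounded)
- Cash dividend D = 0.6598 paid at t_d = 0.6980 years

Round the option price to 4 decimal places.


PV(D) = D * exp(-r * t_d) = 0.6598 * 0.98544891 = 0.65019919
S_0' = S_0 - PV(D) = 26.1500 - 0.65019919 = 25.49980081
d1 = (ln(S_0'/K) + (r + sigma^2/2)*T) / (sigma*sqrt(T)) = 0.29456645
d2 = d1 - sigma*sqrt(T) = -0.07782447
exp(-rT) = 0.98437338
N(-d1) = 0.38416255; N(-d2) = 0.53101616
P = K * exp(-rT) * N(-d2) - S_0' * N(-d1) = 24.8800 * 0.98437338 * 0.53101616 - 25.49980081 * 0.38416255 = 3.2092

Answer: Price = 3.2092


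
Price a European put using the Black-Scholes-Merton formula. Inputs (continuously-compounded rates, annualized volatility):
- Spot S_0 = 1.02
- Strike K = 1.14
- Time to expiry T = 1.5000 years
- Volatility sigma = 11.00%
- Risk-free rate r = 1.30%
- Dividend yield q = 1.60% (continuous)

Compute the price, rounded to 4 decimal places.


d1 = (ln(S/K) + (r - q + 0.5*sigma^2) * T) / (sigma * sqrt(T)) = -0.79163526
d2 = d1 - sigma * sqrt(T) = -0.92635720
exp(-rT) = 0.98068890; exp(-qT) = 0.97628571
P = K * exp(-rT) * N(-d2) - S_0 * exp(-qT) * N(-d1)
N(-d1) = 0.78571331; N(-d2) = 0.82286981
P = 1.1400 * 0.98068890 * 0.82286981 - 1.0200 * 0.97628571 * 0.78571331 = 0.1375

Answer: Price = 0.1375


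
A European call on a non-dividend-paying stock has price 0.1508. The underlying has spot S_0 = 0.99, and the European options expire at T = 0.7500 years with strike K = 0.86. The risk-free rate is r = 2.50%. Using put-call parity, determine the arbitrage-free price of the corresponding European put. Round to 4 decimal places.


Put-call parity: C - P = S_0 * exp(-qT) - K * exp(-rT).
S_0 * exp(-qT) = 0.9900 * 1.00000000 = 0.99000000
K * exp(-rT) = 0.8600 * 0.98142469 = 0.84402523
P = C - S*exp(-qT) + K*exp(-rT)
P = 0.1508 - 0.99000000 + 0.84402523 = 0.0048

Answer: Put price = 0.0048


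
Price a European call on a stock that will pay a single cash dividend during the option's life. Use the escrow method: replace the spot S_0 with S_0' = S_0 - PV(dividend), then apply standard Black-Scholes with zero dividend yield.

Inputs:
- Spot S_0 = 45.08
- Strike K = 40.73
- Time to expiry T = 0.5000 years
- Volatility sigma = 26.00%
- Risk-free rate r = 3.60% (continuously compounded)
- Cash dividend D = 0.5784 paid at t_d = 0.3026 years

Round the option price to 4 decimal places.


PV(D) = D * exp(-r * t_d) = 0.5784 * 0.98916552 = 0.57213334
S_0' = S_0 - PV(D) = 45.0800 - 0.57213334 = 44.50786666
d1 = (ln(S_0'/K) + (r + sigma^2/2)*T) / (sigma*sqrt(T)) = 0.67230098
d2 = d1 - sigma*sqrt(T) = 0.48845321
exp(-rT) = 0.98216103
N(d1) = 0.74930395; N(d2) = 0.68738557
C = S_0' * N(d1) - K * exp(-rT) * N(d2) = 44.50786666 * 0.74930395 - 40.7300 * 0.98216103 * 0.68738557 = 5.8521

Answer: Price = 5.8521


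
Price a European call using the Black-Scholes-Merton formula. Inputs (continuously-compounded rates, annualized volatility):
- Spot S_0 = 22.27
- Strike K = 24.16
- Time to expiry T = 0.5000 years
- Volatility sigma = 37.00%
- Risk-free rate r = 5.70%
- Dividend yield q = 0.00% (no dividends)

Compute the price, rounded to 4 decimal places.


d1 = (ln(S/K) + (r - q + 0.5*sigma^2) * T) / (sigma * sqrt(T)) = -0.07160084
d2 = d1 - sigma * sqrt(T) = -0.33323035
exp(-rT) = 0.97190229; exp(-qT) = 1.00000000
C = S_0 * exp(-qT) * N(d1) - K * exp(-rT) * N(d2)
N(d1) = 0.47145979; N(d2) = 0.36948021
C = 22.2700 * 1.00000000 * 0.47145979 - 24.1600 * 0.97190229 * 0.36948021 = 1.8236

Answer: Price = 1.8236


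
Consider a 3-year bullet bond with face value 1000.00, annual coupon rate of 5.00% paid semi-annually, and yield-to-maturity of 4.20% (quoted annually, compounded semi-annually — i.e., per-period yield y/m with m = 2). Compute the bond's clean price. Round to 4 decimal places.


Answer: Price = 1022.3303

Derivation:
Coupon per period c = face * coupon_rate / m = 25.000000
Periods per year m = 2; per-period yield y/m = 0.021000
Number of cashflows N = 6
Cashflows (t years, CF_t, discount factor 1/(1+y/m)^(m*t), PV):
  t = 0.5000: CF_t = 25.000000, DF = 0.979432, PV = 24.485798
  t = 1.0000: CF_t = 25.000000, DF = 0.959287, PV = 23.982173
  t = 1.5000: CF_t = 25.000000, DF = 0.939556, PV = 23.488906
  t = 2.0000: CF_t = 25.000000, DF = 0.920231, PV = 23.005784
  t = 2.5000: CF_t = 25.000000, DF = 0.901304, PV = 22.532600
  t = 3.0000: CF_t = 1025.000000, DF = 0.882766, PV = 904.835045
Price P = sum_t PV_t = 1022.330305


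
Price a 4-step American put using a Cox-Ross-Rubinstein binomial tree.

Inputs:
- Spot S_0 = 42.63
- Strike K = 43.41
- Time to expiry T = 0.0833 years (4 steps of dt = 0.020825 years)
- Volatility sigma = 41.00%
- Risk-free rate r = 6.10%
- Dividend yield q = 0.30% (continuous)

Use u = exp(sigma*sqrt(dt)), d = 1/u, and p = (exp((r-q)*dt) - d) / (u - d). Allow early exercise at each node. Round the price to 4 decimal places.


dt = T/N = 0.020825
u = exp(sigma*sqrt(dt)) = 1.060952; d = 1/u = 0.942550
p = (exp((r-q)*dt) - d) / (u - d) = 0.495420
Discount per step: exp(-r*dt) = 0.998730
Stock lattice S(k, i) with i counting down-moves:
  k=0: S(0,0) = 42.6300
  k=1: S(1,0) = 45.2284; S(1,1) = 40.1809
  k=2: S(2,0) = 47.9851; S(2,1) = 42.6300; S(2,2) = 37.8725
  k=3: S(3,0) = 50.9099; S(3,1) = 45.2284; S(3,2) = 40.1809; S(3,3) = 35.6967
  k=4: S(4,0) = 54.0130; S(4,1) = 47.9851; S(4,2) = 42.6300; S(4,3) = 37.8725; S(4,4) = 33.6459
Terminal payoffs V(N, i) = max(K - S_T, 0):
  V(4,0) = 0.000000; V(4,1) = 0.000000; V(4,2) = 0.780000; V(4,3) = 5.537506; V(4,4) = 9.764074
Backward induction: V(k, i) = exp(-r*dt) * [p * V(k+1, i) + (1-p) * V(k+1, i+1)]; then take max(V_cont, immediate exercise) for American.
  V(3,0) = exp(-r*dt) * [p*0.000000 + (1-p)*0.000000] = 0.000000; exercise = 0.000000; V(3,0) = max -> 0.000000
  V(3,1) = exp(-r*dt) * [p*0.000000 + (1-p)*0.780000] = 0.393073; exercise = 0.000000; V(3,1) = max -> 0.393073
  V(3,2) = exp(-r*dt) * [p*0.780000 + (1-p)*5.537506] = 3.176504; exercise = 3.229104; V(3,2) = max -> 3.229104
  V(3,3) = exp(-r*dt) * [p*5.537506 + (1-p)*9.764074] = 7.660410; exercise = 7.713290; V(3,3) = max -> 7.713290
  V(2,0) = exp(-r*dt) * [p*0.000000 + (1-p)*0.393073] = 0.198085; exercise = 0.000000; V(2,0) = max -> 0.198085
  V(2,1) = exp(-r*dt) * [p*0.393073 + (1-p)*3.229104] = 1.821761; exercise = 0.780000; V(2,1) = max -> 1.821761
  V(2,2) = exp(-r*dt) * [p*3.229104 + (1-p)*7.713290] = 5.484762; exercise = 5.537506; V(2,2) = max -> 5.537506
  V(1,0) = exp(-r*dt) * [p*0.198085 + (1-p)*1.821761] = 1.016068; exercise = 0.000000; V(1,0) = max -> 1.016068
  V(1,1) = exp(-r*dt) * [p*1.821761 + (1-p)*5.537506] = 3.691958; exercise = 3.229104; V(1,1) = max -> 3.691958
  V(0,0) = exp(-r*dt) * [p*1.016068 + (1-p)*3.691958] = 2.363264; exercise = 0.780000; V(0,0) = max -> 2.363264

Answer: Price = V(0,0) = 2.3633


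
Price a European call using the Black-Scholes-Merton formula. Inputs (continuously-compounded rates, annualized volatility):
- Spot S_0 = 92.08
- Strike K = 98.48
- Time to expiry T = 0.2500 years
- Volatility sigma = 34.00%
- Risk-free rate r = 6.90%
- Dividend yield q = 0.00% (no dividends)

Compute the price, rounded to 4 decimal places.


Answer: Price = 4.3126

Derivation:
d1 = (ln(S/K) + (r - q + 0.5*sigma^2) * T) / (sigma * sqrt(T)) = -0.20879834
d2 = d1 - sigma * sqrt(T) = -0.37879834
exp(-rT) = 0.98289793; exp(-qT) = 1.00000000
C = S_0 * exp(-qT) * N(d1) - K * exp(-rT) * N(d2)
N(d1) = 0.41730283; N(d2) = 0.35241881
C = 92.0800 * 1.00000000 * 0.41730283 - 98.4800 * 0.98289793 * 0.35241881 = 4.3126


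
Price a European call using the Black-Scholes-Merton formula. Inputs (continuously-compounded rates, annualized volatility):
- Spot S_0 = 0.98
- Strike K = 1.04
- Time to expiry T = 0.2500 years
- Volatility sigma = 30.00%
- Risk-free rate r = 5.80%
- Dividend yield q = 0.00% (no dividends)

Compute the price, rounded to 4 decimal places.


d1 = (ln(S/K) + (r - q + 0.5*sigma^2) * T) / (sigma * sqrt(T)) = -0.22448947
d2 = d1 - sigma * sqrt(T) = -0.37448947
exp(-rT) = 0.98560462; exp(-qT) = 1.00000000
C = S_0 * exp(-qT) * N(d1) - K * exp(-rT) * N(d2)
N(d1) = 0.41118823; N(d2) = 0.35402009
C = 0.9800 * 1.00000000 * 0.41118823 - 1.0400 * 0.98560462 * 0.35402009 = 0.0401

Answer: Price = 0.0401


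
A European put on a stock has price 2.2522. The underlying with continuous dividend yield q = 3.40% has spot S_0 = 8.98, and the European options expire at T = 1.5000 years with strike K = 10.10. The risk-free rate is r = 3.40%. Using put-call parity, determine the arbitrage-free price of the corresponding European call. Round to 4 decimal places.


Answer: Call price = 1.1879

Derivation:
Put-call parity: C - P = S_0 * exp(-qT) - K * exp(-rT).
S_0 * exp(-qT) = 8.9800 * 0.95027867 = 8.53350246
K * exp(-rT) = 10.1000 * 0.95027867 = 9.59781457
C = P + S*exp(-qT) - K*exp(-rT)
C = 2.2522 + 8.53350246 - 9.59781457 = 1.1879


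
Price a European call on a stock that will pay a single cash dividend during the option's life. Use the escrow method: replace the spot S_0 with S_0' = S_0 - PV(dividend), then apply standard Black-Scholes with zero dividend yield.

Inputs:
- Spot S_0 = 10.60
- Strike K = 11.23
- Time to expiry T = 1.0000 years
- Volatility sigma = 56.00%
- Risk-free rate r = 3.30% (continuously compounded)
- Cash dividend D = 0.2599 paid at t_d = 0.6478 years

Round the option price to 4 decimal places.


PV(D) = D * exp(-r * t_d) = 0.2599 * 0.97884948 = 0.25440298
S_0' = S_0 - PV(D) = 10.6000 - 0.25440298 = 10.34559702
d1 = (ln(S_0'/K) + (r + sigma^2/2)*T) / (sigma*sqrt(T)) = 0.19245045
d2 = d1 - sigma*sqrt(T) = -0.36754955
exp(-rT) = 0.96753856
N(d1) = 0.57630531; N(d2) = 0.35660457
C = S_0' * N(d1) - K * exp(-rT) * N(d2) = 10.34559702 * 0.57630531 - 11.2300 * 0.96753856 * 0.35660457 = 2.0876

Answer: Price = 2.0876


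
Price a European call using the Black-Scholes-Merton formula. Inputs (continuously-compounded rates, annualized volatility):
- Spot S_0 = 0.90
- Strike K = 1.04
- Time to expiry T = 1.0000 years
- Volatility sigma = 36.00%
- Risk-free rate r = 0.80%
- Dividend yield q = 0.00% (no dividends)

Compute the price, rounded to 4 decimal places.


d1 = (ln(S/K) + (r - q + 0.5*sigma^2) * T) / (sigma * sqrt(T)) = -0.19939230
d2 = d1 - sigma * sqrt(T) = -0.55939230
exp(-rT) = 0.99203191; exp(-qT) = 1.00000000
C = S_0 * exp(-qT) * N(d1) - K * exp(-rT) * N(d2)
N(d1) = 0.42097794; N(d2) = 0.28794701
C = 0.9000 * 1.00000000 * 0.42097794 - 1.0400 * 0.99203191 * 0.28794701 = 0.0818

Answer: Price = 0.0818


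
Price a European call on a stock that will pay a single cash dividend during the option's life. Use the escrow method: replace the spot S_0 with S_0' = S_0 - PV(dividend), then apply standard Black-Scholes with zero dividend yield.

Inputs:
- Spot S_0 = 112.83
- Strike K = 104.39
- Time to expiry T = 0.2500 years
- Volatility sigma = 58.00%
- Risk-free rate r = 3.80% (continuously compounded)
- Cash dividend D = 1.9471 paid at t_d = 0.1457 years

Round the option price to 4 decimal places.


Answer: Price = 16.4532

Derivation:
PV(D) = D * exp(-r * t_d) = 1.9471 * 0.99447870 = 1.93634947
S_0' = S_0 - PV(D) = 112.8300 - 1.93634947 = 110.89365053
d1 = (ln(S_0'/K) + (r + sigma^2/2)*T) / (sigma*sqrt(T)) = 0.38616467
d2 = d1 - sigma*sqrt(T) = 0.09616467
exp(-rT) = 0.99054498
N(d1) = 0.65031264; N(d2) = 0.53830510
C = S_0' * N(d1) - K * exp(-rT) * N(d2) = 110.89365053 * 0.65031264 - 104.3900 * 0.99054498 * 0.53830510 = 16.4532
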